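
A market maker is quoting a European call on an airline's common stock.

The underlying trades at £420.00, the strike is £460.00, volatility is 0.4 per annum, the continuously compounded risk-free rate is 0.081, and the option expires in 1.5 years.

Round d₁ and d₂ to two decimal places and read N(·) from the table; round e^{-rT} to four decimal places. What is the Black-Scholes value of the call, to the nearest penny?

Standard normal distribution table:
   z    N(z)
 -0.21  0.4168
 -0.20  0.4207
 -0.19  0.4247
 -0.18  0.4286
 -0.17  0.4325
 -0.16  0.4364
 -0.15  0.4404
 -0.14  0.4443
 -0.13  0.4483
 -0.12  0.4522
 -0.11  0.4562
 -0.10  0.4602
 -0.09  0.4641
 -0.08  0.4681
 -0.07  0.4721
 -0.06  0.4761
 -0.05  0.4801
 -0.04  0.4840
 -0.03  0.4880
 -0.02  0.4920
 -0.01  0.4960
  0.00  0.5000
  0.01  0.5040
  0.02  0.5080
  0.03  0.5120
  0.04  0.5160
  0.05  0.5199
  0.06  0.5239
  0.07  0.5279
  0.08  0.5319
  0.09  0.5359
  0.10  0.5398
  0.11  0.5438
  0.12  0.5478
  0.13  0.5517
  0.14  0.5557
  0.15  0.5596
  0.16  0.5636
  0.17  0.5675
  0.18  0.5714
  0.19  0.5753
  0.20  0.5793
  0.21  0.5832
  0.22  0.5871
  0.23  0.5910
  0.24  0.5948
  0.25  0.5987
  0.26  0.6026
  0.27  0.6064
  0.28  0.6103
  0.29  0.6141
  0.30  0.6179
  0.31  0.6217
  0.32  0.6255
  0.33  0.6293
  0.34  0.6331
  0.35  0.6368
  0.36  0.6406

£86.51

σ√T = 0.4 × 1.2247 = 0.4899
d₁ = [ln(420/460) + (0.081 + 0.4²/2)·1.5] / 0.4899 = [-0.0910 + 0.2415] / 0.4899 = 0.3073 → 0.31
d₂ = d₁ − σ√T = 0.3073 − 0.4899 = -0.1826 → -0.18
e^(−rT) = e^(−0.081·1.5) = 0.8856
C = 420·N(0.31) − 460·0.8856·N(-0.18) = 420·0.6217 − 460·0.8856·0.4286 = 261.1140 − 174.6014 = 86.5126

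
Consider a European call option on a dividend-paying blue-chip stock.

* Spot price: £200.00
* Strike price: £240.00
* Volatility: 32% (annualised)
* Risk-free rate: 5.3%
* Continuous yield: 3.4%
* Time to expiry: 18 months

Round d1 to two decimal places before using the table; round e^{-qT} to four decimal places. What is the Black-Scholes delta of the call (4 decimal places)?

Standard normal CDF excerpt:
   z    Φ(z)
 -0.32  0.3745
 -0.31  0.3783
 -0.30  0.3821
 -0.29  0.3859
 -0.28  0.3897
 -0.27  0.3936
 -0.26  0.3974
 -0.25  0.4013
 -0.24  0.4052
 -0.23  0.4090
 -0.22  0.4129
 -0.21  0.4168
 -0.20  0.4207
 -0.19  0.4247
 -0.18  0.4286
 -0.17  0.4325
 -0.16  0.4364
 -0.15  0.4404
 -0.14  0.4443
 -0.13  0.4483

0.3998

σ√T = 0.32·√1.5 = 0.3919
ln(S/K) + (r − q + σ²/2)T = ln(200/240) + (0.053 − 0.034 + 0.32²/2)·1.5 = -0.1823 + 0.1053 = -0.0770
d₁ = -0.0770 / 0.3919 = -0.1965 ⇒ -0.20
N(d₁) = N(-0.20) = 0.4207
Δ_call = exp(−qT)·N(d₁) = 0.9503·0.4207 = 0.3998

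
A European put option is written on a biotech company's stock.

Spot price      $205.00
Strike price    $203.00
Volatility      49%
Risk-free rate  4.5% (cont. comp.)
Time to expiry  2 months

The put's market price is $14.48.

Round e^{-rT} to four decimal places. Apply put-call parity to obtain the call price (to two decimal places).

$18.00

exp(−rT) = exp(−0.045·0.1667) = 0.9925
Put-call parity: C − P = S − K·e^(−rT) = 205 − 203·0.9925 = 205 − 201.4775 = 3.5225
C = P + (C − P) = 14.48 + (3.5225) = 18.0025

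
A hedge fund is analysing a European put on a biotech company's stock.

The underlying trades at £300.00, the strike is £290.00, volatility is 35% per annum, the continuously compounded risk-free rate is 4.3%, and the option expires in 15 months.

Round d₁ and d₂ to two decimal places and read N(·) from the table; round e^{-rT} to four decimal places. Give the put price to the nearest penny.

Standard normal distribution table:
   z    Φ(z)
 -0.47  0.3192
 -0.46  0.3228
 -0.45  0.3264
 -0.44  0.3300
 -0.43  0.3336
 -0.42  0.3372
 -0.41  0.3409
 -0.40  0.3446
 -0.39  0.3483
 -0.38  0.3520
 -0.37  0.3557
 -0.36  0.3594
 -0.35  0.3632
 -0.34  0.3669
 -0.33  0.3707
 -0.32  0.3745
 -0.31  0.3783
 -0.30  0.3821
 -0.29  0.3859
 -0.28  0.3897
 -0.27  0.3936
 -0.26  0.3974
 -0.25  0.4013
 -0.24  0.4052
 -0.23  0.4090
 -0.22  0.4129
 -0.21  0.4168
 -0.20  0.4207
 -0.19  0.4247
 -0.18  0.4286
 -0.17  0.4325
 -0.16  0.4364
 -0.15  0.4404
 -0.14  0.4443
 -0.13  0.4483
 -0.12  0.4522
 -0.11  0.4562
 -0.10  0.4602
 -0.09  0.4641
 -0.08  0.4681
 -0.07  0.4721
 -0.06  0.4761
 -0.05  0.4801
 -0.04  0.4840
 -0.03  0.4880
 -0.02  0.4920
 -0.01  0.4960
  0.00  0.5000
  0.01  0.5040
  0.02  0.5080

£32.96

σ√T = 0.35·√1.25 = 0.3913
d₁ = [ln(300/290) + (0.043 + 0.35²/2)·1.25] / 0.3913 = [0.0339 + 0.1303] / 0.3913 = 0.4197 ≈ 0.42
d₂ = d₁ − σ√T = 0.4197 − 0.3913 = 0.0283 ≈ 0.03
exp(−rT) = exp(−0.043·1.25) = 0.9477
N(−d₂) = N(-0.03) = 0.4880;  N(−d₁) = N(-0.42) = 0.3372
P = 290·0.9477·0.4880 − 300·0.3372 = 134.1185 − 101.1600 = 32.9585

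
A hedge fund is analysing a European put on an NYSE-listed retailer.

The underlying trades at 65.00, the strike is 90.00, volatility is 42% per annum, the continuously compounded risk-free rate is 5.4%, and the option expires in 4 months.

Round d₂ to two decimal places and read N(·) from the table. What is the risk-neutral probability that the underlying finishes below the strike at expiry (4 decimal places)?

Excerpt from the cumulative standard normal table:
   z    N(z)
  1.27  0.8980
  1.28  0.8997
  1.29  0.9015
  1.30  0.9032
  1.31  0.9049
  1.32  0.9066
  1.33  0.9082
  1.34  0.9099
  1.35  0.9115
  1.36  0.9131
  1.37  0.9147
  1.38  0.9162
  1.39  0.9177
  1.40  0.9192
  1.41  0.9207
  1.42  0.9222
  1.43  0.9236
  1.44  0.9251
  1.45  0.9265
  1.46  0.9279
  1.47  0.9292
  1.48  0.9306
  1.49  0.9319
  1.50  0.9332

0.9177

σ√T = 0.42·√0.3333 = 0.2425
ln(S/K) + (r + σ²/2)T = ln(65/90) + (0.054 + 0.42²/2)·0.3333 = -0.3254 + 0.0474 = -0.2780
d₁ = -0.2780 / 0.2425 = -1.1465 → -1.15
d₂ = d₁ − σ√T = -1.1465 − 0.2425 = -1.3890 → -1.39
Risk-neutral Pr[S_T < K] = N(−d₂) = N(1.39) = 0.9177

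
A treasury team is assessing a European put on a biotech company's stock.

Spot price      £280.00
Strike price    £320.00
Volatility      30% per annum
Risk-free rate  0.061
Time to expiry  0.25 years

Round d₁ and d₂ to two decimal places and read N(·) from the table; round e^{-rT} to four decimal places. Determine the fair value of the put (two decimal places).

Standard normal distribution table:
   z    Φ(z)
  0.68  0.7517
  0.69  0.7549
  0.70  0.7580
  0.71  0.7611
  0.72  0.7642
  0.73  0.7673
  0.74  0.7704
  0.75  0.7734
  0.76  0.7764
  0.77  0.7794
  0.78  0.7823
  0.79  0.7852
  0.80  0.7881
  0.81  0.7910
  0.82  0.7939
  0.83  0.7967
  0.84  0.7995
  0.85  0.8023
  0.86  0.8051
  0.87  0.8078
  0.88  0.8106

£40.63

T = 0.25;  σ√T = 0.1500
d₁ = [ln(280/320) + (0.061 + 0.3²/2)·0.25] / 0.1500 = [-0.1335 + 0.0265] / 0.1500 = -0.7135 → -0.71
d₂ = d₁ − σ√T = -0.7135 − 0.1500 = -0.8635 → -0.86
e^(−rT) = e^(−0.061·0.25) = 0.9849
N(−d₂) = N(0.86) = 0.8051;  N(−d₁) = N(0.71) = 0.7611
P = 320·0.9849·0.8051 − 280·0.7611 = 253.7418 − 213.1080 = 40.6338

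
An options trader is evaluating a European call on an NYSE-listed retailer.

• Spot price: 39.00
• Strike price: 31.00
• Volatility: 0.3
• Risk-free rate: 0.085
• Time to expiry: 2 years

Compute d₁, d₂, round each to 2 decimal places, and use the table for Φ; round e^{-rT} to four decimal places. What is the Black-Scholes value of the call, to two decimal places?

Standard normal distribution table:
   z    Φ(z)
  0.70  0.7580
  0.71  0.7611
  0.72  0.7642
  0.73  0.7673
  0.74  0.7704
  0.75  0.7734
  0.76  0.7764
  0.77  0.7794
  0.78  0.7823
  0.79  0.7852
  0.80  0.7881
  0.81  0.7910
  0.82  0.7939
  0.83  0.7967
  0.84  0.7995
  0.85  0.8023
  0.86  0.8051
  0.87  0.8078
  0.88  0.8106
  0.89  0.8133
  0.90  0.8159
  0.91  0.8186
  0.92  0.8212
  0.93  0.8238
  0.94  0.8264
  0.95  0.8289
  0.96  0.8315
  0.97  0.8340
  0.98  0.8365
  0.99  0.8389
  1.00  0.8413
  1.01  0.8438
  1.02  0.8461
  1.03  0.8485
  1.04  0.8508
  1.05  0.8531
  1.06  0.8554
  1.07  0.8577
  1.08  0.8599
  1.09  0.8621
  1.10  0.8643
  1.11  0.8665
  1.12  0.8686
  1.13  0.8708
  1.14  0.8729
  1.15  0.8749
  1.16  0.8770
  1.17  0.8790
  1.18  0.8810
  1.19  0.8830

T = 2;  σ√T = 0.4243
d₁ = [ln(39/31) + (0.085 + 0.3²/2)·2] / 0.4243 = [0.2296 + 0.2600] / 0.4243 = 1.1539 ⇒ 1.15
d₂ = d₁ − σ√T = 1.1539 − 0.4243 = 0.7297 ⇒ 0.73
e^(−rT) = e^(−0.085·2) = 0.8437
N(d₁) = N(1.15) = 0.8749;  N(d₂) = N(0.73) = 0.7673
C = 39·0.8749 − 31·0.8437·0.7673 = 34.1211 − 20.0685 = 14.0526

14.05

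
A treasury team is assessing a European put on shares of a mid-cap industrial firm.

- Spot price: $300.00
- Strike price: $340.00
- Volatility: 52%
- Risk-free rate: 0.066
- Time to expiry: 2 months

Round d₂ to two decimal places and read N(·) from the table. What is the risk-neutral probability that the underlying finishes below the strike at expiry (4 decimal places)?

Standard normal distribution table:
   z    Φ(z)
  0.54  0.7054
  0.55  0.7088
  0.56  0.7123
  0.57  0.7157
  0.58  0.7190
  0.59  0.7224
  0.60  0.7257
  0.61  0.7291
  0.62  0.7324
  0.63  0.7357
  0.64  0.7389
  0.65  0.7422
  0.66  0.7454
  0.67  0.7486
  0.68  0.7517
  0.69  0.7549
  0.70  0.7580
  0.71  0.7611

0.7389

σ√T = 0.52 × 0.4082 = 0.2123
d₁ = [ln(300/340) + (0.066 + ½·0.52²)·0.1667] / (σ√T) = (-0.1252 + 0.0335) / 0.2123 = -0.4316 which rounds to -0.43
d₂ = -0.4316 − 0.2123 = -0.6439 which rounds to -0.64
Pr(exercise) under Q = N(−d₂) = N(0.64) = 0.7389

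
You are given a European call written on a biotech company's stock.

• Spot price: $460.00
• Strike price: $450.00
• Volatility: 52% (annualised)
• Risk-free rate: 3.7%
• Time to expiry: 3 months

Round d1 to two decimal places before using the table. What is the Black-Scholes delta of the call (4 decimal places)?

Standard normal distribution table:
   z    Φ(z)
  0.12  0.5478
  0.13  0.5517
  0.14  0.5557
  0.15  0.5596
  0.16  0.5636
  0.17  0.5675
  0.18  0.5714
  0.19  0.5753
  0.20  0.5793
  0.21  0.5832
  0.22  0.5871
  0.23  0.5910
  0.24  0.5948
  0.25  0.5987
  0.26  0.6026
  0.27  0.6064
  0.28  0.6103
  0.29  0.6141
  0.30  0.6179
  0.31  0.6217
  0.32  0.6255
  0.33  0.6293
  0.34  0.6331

σ√T = 0.52 × 0.5000 = 0.2600
d₁ = [ln(460/450) + (0.037 + 0.52²/2)·0.25] / 0.2600 = [0.0220 + 0.0431] / 0.2600 = 0.2501 ⇒ 0.25
N(d₁) = N(0.25) = 0.5987
Δ_call = N(d₁) = 0.5987

0.5987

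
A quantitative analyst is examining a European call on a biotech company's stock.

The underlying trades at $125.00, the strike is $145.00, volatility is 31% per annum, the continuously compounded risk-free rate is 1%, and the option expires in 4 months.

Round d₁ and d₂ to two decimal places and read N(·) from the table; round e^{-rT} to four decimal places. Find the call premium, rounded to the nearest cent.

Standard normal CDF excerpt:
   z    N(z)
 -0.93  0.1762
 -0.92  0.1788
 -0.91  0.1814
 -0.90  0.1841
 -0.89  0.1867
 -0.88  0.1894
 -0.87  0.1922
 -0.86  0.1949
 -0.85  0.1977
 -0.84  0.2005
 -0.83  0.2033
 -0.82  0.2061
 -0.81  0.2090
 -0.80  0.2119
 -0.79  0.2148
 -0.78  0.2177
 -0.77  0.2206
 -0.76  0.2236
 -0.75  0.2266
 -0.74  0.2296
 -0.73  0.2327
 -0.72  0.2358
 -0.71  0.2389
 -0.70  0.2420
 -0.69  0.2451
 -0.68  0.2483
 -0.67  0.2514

$2.87

T = 0.3333;  σ√T = 0.1790
ln(S/K) + (r + σ²/2)T = ln(125/145) + (0.01 + 0.31²/2)·0.3333 = -0.1484 + 0.0193 = -0.1291
d₁ = -0.1291 / 0.1790 = -0.7211 → -0.72
d₂ = d₁ − σ√T = -0.7211 − 0.1790 = -0.9001 → -0.90
exp(−rT) = exp(−0.01·0.3333) = 0.9967
C = 125·N(-0.72) − 145·0.9967·N(-0.90) = 125·0.2358 − 145·0.9967·0.1841 = 29.4750 − 26.6064 = 2.8686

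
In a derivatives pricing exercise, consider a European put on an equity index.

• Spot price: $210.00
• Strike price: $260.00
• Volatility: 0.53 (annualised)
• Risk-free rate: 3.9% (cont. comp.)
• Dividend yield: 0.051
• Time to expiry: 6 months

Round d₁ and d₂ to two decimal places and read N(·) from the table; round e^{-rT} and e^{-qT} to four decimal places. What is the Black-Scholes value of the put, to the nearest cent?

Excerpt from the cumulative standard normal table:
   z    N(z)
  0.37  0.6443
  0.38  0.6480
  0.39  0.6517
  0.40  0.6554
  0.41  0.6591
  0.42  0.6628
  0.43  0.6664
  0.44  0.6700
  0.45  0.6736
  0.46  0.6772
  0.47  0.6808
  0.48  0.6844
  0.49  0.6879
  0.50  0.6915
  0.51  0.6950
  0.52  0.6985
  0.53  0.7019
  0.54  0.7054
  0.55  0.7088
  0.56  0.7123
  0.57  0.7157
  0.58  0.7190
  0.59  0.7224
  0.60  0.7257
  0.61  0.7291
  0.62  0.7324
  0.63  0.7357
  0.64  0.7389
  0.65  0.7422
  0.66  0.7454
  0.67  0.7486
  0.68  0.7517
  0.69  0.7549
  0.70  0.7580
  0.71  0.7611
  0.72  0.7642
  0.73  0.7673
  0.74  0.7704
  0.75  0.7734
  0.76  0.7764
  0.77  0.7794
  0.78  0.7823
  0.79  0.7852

$64.57

σ√T = 0.53·√0.5 = 0.3748
d₁ = [ln(210/260) + (0.039 − 0.051 + 0.53²/2)·0.5] / 0.3748 = [-0.2136 + 0.0642] / 0.3748 = -0.3985 which rounds to -0.40
d₂ = d₁ − σ√T = -0.3985 − 0.3748 = -0.7733 which rounds to -0.77
exp(−qT) = exp(−0.051·0.5) = 0.9748;  exp(−rT) = exp(−0.039·0.5) = 0.9807
P = 260·0.9807·N(0.77) − 210·0.9748·N(0.40) = 260·0.9807·0.7794 − 210·0.9748·0.6554 = 198.7330 − 134.1656 = 64.5673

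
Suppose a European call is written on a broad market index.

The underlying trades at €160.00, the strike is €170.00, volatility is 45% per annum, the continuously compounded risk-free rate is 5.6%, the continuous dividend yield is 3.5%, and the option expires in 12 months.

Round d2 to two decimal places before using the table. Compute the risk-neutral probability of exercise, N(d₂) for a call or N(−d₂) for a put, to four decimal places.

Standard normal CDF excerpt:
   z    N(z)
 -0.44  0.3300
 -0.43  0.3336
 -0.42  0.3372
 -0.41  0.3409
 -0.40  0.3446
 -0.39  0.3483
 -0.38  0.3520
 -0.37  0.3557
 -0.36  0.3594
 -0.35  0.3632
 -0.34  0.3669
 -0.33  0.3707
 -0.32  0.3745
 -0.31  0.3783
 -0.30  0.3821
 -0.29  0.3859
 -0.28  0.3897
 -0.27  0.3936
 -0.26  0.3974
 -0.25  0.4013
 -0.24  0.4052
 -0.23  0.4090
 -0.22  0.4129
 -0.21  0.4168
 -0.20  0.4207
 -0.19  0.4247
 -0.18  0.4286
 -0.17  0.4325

σ√T = 0.45 × 1.0000 = 0.4500
d₁ = [ln(160/170) + (0.056 − 0.035 + ½·0.45²)·1] / (σ√T) = (-0.0606 + 0.1222) / 0.4500 = 0.1369 ⇒ 0.14
d₂ = 0.1369 − 0.4500 = -0.3131 ⇒ -0.31
Pr(exercise) under Q = N(d₂) = 0.3783

0.3783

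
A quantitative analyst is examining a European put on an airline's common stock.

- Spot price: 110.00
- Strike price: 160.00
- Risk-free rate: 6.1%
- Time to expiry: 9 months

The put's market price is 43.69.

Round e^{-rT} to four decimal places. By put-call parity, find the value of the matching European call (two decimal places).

0.84

e^(−rT) = e^(−0.061·0.75) = 0.9553
Put-call parity: C − P = S − K·e^(−rT) = 110 − 160·0.9553 = 110 − 152.8480 = -42.8480
C = P + (C − P) = 43.69 + (-42.8480) = 0.8420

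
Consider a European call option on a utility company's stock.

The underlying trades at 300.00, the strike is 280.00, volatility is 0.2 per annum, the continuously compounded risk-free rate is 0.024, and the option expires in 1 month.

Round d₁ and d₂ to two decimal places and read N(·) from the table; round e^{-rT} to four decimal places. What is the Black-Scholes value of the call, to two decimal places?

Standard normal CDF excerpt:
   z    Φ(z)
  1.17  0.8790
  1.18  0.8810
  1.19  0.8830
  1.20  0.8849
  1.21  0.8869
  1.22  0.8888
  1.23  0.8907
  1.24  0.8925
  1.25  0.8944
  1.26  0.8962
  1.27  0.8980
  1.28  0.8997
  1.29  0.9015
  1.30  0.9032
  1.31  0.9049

21.58

σ√T = 0.2 × 0.2887 = 0.0577
d₁ = [ln(300/280) + (0.024 + 0.2²/2)·0.08333] / 0.0577 = [0.0690 + 0.0037] / 0.0577 = 1.2585 ⇒ 1.26
d₂ = d₁ − σ√T = 1.2585 − 0.0577 = 1.2008 ⇒ 1.20
exp(−rT) = exp(−0.024·0.08333) = 0.9980
C = 300·N(1.26) − 280·0.9980·N(1.20) = 300·0.8962 − 280·0.9980·0.8849 = 268.8600 − 247.2765 = 21.5835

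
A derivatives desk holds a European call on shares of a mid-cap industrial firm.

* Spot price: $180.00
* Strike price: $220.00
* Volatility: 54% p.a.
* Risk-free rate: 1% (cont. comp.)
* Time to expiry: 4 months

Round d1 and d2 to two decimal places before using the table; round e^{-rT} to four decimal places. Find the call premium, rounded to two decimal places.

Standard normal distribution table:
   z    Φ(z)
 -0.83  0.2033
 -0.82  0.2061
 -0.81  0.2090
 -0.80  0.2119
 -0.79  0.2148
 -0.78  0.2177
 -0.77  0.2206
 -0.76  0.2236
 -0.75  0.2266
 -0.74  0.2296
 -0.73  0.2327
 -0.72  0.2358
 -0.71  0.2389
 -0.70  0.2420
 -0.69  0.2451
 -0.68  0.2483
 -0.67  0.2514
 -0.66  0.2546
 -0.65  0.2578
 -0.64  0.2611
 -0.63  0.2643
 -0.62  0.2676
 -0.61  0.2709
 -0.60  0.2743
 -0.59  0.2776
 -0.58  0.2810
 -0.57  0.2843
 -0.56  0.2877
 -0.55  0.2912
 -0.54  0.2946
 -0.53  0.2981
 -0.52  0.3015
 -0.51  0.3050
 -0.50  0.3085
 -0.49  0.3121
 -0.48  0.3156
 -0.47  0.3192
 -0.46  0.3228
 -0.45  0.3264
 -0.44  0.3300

σ√T = 0.54·√0.3333 = 0.3118
ln(S/K) + (r + σ²/2)T = ln(180/220) + (0.01 + 0.54²/2)·0.3333 = -0.2007 + 0.0519 = -0.1487
d₁ = -0.1487 / 0.3118 = -0.4771 ⇒ -0.48
d₂ = d₁ − σ√T = -0.4771 − 0.3118 = -0.7888 ⇒ -0.79
e^(−rT) = e^(−0.01·0.3333) = 0.9967
N(d₁) = N(-0.48) = 0.3156;  N(d₂) = N(-0.79) = 0.2148
C = 180·0.3156 − 220·0.9967·0.2148 = 56.8080 − 47.1001 = 9.7079

$9.71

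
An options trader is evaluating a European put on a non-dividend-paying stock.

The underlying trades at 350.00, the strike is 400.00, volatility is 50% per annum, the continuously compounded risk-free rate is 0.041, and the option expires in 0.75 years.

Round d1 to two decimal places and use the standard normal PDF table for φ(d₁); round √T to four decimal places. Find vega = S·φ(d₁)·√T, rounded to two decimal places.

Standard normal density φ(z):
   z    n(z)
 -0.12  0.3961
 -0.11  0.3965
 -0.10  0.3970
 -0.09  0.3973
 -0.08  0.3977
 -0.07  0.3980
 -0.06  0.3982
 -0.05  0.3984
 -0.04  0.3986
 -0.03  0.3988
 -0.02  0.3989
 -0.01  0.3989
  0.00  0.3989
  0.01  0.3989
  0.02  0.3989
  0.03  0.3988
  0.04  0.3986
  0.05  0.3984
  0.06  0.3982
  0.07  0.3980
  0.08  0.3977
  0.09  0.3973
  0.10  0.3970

120.91

T = 0.75;  σ√T = 0.4330
d₁ = [ln(350/400) + (0.041 + 0.5²/2)·0.75] / 0.4330 = [-0.1335 + 0.1245] / 0.4330 = -0.0209 ⇒ -0.02
√T = √0.75 = 0.8660
φ(d₁) = φ(-0.02) = 0.3989
vega = S·φ(d₁)·√T = 350·0.3989·0.8660 = 120.9066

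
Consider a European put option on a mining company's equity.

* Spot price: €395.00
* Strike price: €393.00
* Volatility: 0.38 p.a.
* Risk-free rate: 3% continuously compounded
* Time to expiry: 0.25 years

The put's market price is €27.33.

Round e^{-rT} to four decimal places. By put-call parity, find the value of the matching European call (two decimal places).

e^(−rT) = e^(−0.03·0.25) = 0.9925
Put-call parity: C − P = S − K·e^(−rT) = 395 − 393·0.9925 = 395 − 390.0525 = 4.9475
C = P + (C − P) = 27.33 + (4.9475) = 32.2775

€32.28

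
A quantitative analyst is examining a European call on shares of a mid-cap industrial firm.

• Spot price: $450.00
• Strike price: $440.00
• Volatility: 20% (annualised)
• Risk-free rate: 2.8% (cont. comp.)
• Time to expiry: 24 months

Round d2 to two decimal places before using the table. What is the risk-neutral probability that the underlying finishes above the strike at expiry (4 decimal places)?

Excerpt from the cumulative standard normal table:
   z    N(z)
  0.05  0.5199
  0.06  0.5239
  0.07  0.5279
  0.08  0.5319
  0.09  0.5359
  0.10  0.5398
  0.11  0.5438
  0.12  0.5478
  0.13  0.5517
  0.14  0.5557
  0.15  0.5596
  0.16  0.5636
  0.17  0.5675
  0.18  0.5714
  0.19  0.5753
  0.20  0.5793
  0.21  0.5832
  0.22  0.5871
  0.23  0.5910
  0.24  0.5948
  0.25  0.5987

σ√T = 0.2 × 1.4142 = 0.2828
d₁ = [ln(450/440) + (0.028 + 0.2²/2)·2] / 0.2828 = [0.0225 + 0.0960] / 0.2828 = 0.4189 which rounds to 0.42
d₂ = d₁ − σ√T = 0.4189 − 0.2828 = 0.1360 which rounds to 0.14
Pr(exercise) under Q = N(d₂) = 0.5557

0.5557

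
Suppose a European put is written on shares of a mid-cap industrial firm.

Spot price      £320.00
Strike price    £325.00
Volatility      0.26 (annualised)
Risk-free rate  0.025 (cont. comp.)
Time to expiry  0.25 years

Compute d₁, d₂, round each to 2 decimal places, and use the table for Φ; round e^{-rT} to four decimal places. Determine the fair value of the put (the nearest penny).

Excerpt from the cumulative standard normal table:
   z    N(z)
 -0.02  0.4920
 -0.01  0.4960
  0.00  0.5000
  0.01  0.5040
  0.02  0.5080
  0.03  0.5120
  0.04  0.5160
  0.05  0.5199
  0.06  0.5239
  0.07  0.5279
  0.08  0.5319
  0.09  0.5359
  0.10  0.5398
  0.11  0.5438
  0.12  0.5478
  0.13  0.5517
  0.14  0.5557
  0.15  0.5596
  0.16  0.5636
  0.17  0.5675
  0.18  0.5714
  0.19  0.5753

£18.20

σ√T = 0.26·√0.25 = 0.1300
d₁ = [ln(320/325) + (0.025 + ½·0.26²)·0.25] / (σ√T) = (-0.0155 + 0.0147) / 0.1300 = -0.0062 ≈ -0.01
d₂ = -0.0062 − 0.1300 = -0.1362 ≈ -0.14
exp(−rT) = exp(−0.025·0.25) = 0.9938
N(−d₂) = N(0.14) = 0.5557;  N(−d₁) = N(0.01) = 0.5040
P = 325·0.9938·0.5557 − 320·0.5040 = 179.4828 − 161.2800 = 18.2028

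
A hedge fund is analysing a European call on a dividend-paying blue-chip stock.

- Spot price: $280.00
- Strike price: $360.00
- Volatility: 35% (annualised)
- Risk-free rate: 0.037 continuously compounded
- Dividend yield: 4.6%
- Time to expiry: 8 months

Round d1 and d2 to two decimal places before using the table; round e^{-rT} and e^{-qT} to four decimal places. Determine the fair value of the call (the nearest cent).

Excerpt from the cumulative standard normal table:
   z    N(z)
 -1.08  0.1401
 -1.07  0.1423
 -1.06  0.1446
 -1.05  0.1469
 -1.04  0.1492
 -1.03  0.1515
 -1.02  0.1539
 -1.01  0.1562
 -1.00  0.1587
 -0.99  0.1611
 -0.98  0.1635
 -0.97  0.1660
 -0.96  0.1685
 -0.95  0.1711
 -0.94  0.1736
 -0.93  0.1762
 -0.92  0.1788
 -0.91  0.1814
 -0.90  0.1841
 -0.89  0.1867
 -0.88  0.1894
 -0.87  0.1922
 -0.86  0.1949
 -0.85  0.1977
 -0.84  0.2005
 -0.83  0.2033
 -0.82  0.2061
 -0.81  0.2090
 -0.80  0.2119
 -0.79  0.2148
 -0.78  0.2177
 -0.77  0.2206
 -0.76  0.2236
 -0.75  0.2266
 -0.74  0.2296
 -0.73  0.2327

T = 0.6667;  σ√T = 0.2858
d₁ = [ln(280/360) + (0.037 − 0.046 + 0.35²/2)·0.6667] / 0.2858 = [-0.2513 + 0.0348] / 0.2858 = -0.7575 ⇒ -0.76
d₂ = d₁ − σ√T = -0.7575 − 0.2858 = -1.0433 ⇒ -1.04
e^(−qT) = e^(−0.046·0.6667) = 0.9698;  e^(−rT) = e^(−0.037·0.6667) = 0.9756
N(d₁) = N(-0.76) = 0.2236;  N(d₂) = N(-1.04) = 0.1492
C = 280·0.9698·0.2236 − 360·0.9756·0.1492 = 60.7172 − 52.4014 = 8.3158

$8.32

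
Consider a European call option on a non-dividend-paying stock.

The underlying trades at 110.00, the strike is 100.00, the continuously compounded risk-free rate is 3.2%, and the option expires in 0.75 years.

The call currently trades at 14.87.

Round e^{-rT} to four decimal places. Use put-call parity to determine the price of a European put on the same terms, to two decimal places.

2.50

e^(−rT) = e^(−0.032·0.75) = 0.9763
Put-call parity: C − P = S − K·e^(−rT) = 110 − 100·0.9763 = 110 − 97.6300 = 12.3700
P = C − (C − P) = 14.87 − (12.3700) = 2.5000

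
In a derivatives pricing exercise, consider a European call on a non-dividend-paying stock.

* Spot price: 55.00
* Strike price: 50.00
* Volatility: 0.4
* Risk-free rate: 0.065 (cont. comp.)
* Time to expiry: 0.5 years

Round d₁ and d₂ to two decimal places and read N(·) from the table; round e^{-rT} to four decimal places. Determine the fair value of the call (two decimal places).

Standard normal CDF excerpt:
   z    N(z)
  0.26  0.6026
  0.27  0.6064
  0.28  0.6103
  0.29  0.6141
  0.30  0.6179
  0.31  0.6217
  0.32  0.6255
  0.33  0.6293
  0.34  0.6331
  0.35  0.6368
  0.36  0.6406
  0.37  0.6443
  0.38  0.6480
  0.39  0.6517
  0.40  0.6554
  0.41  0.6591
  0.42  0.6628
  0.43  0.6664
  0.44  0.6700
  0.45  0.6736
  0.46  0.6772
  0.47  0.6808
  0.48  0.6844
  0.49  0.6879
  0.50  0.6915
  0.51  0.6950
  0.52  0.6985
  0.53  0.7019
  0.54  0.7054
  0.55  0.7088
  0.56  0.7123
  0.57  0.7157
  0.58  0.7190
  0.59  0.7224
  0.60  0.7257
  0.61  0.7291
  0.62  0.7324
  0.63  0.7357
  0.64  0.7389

9.64

σ√T = 0.4·√0.5 = 0.2828
d₁ = [ln(55/50) + (0.065 + 0.4²/2)·0.5] / 0.2828 = [0.0953 + 0.0725] / 0.2828 = 0.5933 which rounds to 0.59
d₂ = d₁ − σ√T = 0.5933 − 0.2828 = 0.3105 which rounds to 0.31
e^(−rT) = e^(−0.065·0.5) = 0.9680
N(d₁) = N(0.59) = 0.7224;  N(d₂) = N(0.31) = 0.6217
C = 55·0.7224 − 50·0.9680·0.6217 = 39.7320 − 30.0903 = 9.6417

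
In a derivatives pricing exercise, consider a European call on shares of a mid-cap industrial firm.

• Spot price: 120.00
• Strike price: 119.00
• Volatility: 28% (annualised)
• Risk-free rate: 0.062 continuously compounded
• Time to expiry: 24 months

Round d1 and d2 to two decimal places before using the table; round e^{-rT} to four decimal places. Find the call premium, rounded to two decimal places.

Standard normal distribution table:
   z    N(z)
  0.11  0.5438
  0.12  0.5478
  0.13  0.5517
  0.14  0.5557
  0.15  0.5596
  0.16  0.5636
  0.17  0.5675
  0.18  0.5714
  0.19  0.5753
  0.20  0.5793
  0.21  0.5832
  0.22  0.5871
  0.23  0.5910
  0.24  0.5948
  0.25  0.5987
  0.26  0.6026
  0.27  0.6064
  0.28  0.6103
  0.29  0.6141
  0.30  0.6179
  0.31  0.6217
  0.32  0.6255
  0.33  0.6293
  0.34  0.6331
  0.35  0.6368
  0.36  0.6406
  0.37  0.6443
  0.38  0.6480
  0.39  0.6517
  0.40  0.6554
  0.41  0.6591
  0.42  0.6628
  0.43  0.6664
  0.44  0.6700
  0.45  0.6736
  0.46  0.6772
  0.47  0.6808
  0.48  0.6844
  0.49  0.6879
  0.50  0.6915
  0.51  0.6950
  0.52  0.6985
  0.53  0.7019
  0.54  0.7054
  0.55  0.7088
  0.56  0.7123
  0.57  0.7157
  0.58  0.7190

25.81

σ√T = 0.28·√2 = 0.3960
d₁ = [ln(120/119) + (0.062 + 0.28²/2)·2] / 0.3960 = [0.0084 + 0.2024] / 0.3960 = 0.5323 which rounds to 0.53
d₂ = d₁ − σ√T = 0.5323 − 0.3960 = 0.1363 which rounds to 0.14
exp(−rT) = exp(−0.062·2) = 0.8834
C = 120·N(0.53) − 119·0.8834·N(0.14) = 120·0.7019 − 119·0.8834·0.5557 = 84.2280 − 58.4177 = 25.8103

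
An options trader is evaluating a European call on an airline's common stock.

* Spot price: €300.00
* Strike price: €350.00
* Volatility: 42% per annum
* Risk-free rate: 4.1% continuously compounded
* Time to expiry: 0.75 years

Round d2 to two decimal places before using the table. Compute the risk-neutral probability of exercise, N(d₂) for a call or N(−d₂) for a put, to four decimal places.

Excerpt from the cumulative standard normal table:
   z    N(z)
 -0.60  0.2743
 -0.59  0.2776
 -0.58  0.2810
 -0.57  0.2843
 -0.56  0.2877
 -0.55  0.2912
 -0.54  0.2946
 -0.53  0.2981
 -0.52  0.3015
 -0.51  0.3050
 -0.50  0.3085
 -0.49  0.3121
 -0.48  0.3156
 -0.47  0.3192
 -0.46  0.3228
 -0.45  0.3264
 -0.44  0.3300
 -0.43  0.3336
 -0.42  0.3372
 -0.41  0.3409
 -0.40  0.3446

0.3015

T = 0.75;  σ√T = 0.3637
d₁ = [ln(300/350) + (0.041 + 0.42²/2)·0.75] / 0.3637 = [-0.1542 + 0.0969] / 0.3637 = -0.1574 ≈ -0.16
d₂ = d₁ − σ√T = -0.1574 − 0.3637 = -0.5211 ≈ -0.52
Pr(exercise) under Q = N(d₂) = 0.3015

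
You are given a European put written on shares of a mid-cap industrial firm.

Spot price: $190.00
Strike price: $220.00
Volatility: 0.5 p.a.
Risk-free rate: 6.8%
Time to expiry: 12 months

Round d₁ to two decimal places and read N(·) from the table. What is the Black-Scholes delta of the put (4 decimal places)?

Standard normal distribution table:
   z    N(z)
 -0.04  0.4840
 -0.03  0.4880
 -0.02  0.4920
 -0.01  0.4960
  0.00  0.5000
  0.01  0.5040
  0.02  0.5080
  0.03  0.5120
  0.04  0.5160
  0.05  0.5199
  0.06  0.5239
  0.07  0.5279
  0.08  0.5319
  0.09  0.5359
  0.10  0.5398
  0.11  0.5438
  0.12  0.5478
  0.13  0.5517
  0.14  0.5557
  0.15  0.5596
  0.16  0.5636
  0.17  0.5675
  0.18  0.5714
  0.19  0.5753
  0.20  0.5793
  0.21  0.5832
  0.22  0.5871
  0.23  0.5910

σ√T = 0.5 × 1.0000 = 0.5000
d₁ = [ln(190/220) + (0.068 + 0.5²/2)·1] / 0.5000 = [-0.1466 + 0.1930] / 0.5000 = 0.0928 ⇒ 0.09
N(d₁) = N(0.09) = 0.5359
Δ_put = N(d₁) − 1 = 0.5359 − 1 = -0.4641

-0.4641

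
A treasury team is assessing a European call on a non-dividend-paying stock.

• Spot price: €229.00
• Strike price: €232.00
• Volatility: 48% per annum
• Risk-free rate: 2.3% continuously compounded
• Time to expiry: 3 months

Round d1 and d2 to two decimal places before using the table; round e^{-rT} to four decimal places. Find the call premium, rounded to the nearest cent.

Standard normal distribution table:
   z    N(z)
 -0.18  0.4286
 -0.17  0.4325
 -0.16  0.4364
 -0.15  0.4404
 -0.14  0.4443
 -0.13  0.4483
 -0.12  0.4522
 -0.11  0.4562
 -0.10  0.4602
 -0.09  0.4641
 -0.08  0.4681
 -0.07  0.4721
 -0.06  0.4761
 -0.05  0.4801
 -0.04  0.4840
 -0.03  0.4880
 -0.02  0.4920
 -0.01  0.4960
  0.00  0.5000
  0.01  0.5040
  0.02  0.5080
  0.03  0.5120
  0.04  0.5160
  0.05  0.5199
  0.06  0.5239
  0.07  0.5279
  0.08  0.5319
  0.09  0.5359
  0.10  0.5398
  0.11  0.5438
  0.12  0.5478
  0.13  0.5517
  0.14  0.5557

σ√T = 0.48·√0.25 = 0.2400
ln(S/K) + (r + σ²/2)T = ln(229/232) + (0.023 + 0.48²/2)·0.25 = -0.0130 + 0.0345 = 0.0215
d₁ = 0.0215 / 0.2400 = 0.0897 which rounds to 0.09
d₂ = d₁ − σ√T = 0.0897 − 0.2400 = -0.1503 which rounds to -0.15
e^(−rT) = e^(−0.023·0.25) = 0.9943
N(d₁) = N(0.09) = 0.5359;  N(d₂) = N(-0.15) = 0.4404
C = 229·0.5359 − 232·0.9943·0.4404 = 122.7211 − 101.5904 = 21.1307

€21.13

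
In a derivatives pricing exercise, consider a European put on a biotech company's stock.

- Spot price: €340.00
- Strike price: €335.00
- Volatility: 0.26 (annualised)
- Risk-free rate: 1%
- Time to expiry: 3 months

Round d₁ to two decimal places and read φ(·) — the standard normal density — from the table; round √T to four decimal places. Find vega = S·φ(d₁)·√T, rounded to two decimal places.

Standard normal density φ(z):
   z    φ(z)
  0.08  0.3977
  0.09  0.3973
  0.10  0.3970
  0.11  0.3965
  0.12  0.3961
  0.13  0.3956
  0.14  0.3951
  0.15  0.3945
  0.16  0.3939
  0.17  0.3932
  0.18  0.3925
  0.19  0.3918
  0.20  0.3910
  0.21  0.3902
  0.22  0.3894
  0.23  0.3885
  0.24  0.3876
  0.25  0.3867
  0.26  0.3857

σ√T = 0.26 × 0.5000 = 0.1300
ln(S/K) + (r + σ²/2)T = ln(340/335) + (0.01 + 0.26²/2)·0.25 = 0.0148 + 0.0110 = 0.0258
d₁ = 0.0258 / 0.1300 = 0.1982 ≈ 0.20
√T = √0.25 = 0.5000
φ(d₁) = φ(0.20) = 0.3910
vega = S·φ(d₁)·√T = 340·0.3910·0.5000 = 66.4700
(Call and put vega coincide under Black-Scholes.)

66.47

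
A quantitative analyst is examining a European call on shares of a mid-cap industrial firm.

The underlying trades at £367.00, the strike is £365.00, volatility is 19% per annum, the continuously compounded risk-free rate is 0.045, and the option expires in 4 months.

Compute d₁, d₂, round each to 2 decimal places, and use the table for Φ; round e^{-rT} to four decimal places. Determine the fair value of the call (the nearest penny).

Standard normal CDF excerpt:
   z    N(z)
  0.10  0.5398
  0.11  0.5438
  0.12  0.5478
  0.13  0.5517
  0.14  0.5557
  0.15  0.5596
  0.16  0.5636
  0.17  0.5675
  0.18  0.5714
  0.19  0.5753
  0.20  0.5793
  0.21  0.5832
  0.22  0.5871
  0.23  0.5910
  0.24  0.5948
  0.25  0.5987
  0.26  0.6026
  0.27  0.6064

£19.92

T = 0.3333;  σ√T = 0.1097
d₁ = [ln(367/365) + (0.045 + 0.19²/2)·0.3333] / 0.1097 = [0.0055 + 0.0210] / 0.1097 = 0.2414 ⇒ 0.24
d₂ = d₁ − σ√T = 0.2414 − 0.1097 = 0.1317 ⇒ 0.13
exp(−rT) = exp(−0.045·0.3333) = 0.9851
N(d₁) = N(0.24) = 0.5948;  N(d₂) = N(0.13) = 0.5517
C = 367·0.5948 − 365·0.9851·0.5517 = 218.2916 − 198.3701 = 19.9215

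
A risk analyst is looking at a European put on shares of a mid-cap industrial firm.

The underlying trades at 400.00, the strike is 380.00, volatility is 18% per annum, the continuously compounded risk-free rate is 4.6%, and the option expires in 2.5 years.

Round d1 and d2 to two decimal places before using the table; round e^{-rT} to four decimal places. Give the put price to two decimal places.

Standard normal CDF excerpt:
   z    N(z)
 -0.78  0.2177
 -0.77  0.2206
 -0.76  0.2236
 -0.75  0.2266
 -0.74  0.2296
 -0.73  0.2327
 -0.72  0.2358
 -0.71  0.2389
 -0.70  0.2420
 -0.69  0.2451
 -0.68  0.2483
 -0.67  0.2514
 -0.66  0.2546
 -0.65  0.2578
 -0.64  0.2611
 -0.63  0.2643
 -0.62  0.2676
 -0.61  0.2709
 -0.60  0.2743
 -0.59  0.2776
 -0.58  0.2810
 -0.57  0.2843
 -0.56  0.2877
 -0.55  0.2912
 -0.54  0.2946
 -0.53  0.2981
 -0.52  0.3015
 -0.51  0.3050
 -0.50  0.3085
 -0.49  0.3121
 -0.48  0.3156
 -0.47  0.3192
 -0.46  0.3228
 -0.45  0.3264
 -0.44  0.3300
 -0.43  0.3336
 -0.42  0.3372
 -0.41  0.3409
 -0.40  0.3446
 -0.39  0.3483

σ√T = 0.18 × 1.5811 = 0.2846
ln(S/K) + (r + σ²/2)T = ln(400/380) + (0.046 + 0.18²/2)·2.5 = 0.0513 + 0.1555 = 0.2068
d₁ = 0.2068 / 0.2846 = 0.7266 ⇒ 0.73
d₂ = d₁ − σ√T = 0.7266 − 0.2846 = 0.4420 ⇒ 0.44
e^(−rT) = e^(−0.046·2.5) = 0.8914
P = 380·0.8914·N(-0.44) − 400·N(-0.73) = 380·0.8914·0.3300 − 400·0.2327 = 111.7816 − 93.0800 = 18.7016

18.70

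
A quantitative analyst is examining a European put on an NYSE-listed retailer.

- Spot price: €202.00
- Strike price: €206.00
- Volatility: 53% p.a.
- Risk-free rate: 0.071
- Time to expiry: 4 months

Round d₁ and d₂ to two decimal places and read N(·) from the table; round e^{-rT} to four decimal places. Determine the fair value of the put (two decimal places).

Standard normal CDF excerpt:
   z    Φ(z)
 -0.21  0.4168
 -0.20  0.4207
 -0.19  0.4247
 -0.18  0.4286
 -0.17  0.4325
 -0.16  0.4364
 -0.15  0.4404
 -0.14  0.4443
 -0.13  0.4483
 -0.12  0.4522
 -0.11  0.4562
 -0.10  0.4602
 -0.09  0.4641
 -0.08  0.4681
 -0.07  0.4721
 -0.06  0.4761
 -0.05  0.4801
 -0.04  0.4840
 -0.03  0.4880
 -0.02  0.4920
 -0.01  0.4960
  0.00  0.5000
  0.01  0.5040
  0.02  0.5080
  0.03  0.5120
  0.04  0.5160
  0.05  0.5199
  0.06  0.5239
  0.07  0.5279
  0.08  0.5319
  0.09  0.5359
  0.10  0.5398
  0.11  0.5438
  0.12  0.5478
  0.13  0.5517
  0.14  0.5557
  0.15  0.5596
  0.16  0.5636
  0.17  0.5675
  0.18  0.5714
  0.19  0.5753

T = 0.3333;  σ√T = 0.3060
ln(S/K) + (r + σ²/2)T = ln(202/206) + (0.071 + 0.53²/2)·0.3333 = -0.0196 + 0.0705 = 0.0509
d₁ = 0.0509 / 0.3060 = 0.1663 ⇒ 0.17
d₂ = d₁ − σ√T = 0.1663 − 0.3060 = -0.1397 ⇒ -0.14
exp(−rT) = exp(−0.071·0.3333) = 0.9766
N(−d₂) = N(0.14) = 0.5557;  N(−d₁) = N(-0.17) = 0.4325
P = 206·0.9766·0.5557 − 202·0.4325 = 111.7955 − 87.3650 = 24.4305

€24.43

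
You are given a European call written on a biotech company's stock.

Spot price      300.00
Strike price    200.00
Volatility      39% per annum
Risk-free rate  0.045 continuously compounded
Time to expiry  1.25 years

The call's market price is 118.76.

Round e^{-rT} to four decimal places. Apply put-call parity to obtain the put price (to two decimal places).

e^(−rT) = e^(−0.045·1.25) = 0.9453
Put-call parity: C − P = S − K·e^(−rT) = 300 − 200·0.9453 = 300 − 189.0600 = 110.9400
P = C − (C − P) = 118.76 − (110.9400) = 7.8200

7.82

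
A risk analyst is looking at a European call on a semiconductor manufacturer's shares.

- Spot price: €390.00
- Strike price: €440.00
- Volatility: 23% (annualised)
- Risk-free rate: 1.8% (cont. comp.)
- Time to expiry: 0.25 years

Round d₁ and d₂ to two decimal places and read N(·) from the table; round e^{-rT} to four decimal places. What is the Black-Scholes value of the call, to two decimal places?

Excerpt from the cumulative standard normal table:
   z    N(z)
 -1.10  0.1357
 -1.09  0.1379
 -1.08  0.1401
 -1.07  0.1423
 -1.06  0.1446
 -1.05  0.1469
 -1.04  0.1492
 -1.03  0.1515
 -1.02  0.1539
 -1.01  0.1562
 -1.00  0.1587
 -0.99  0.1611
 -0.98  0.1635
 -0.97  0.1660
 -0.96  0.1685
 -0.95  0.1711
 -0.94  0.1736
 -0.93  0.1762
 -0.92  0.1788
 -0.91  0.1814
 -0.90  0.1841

σ√T = 0.23·√0.25 = 0.1150
d₁ = [ln(390/440) + (0.018 + 0.23²/2)·0.25] / 0.1150 = [-0.1206 + 0.0111] / 0.1150 = -0.9523 ≈ -0.95
d₂ = d₁ − σ√T = -0.9523 − 0.1150 = -1.0673 ≈ -1.07
exp(−rT) = exp(−0.018·0.25) = 0.9955
N(d₁) = N(-0.95) = 0.1711;  N(d₂) = N(-1.07) = 0.1423
C = 390·0.1711 − 440·0.9955·0.1423 = 66.7290 − 62.3302 = 4.3988

€4.40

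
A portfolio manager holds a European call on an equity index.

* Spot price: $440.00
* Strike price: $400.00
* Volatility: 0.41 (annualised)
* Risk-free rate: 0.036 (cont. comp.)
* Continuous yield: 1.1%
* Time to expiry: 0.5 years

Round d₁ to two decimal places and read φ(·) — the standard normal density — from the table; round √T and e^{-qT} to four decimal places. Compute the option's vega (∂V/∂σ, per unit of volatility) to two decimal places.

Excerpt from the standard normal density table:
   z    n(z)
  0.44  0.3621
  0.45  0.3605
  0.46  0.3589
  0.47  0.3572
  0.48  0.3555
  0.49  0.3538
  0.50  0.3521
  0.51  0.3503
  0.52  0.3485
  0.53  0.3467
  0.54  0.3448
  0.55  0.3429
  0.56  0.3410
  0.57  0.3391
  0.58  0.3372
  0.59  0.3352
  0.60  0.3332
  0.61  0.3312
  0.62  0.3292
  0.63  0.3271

T = 0.5;  σ√T = 0.2899
d₁ = [ln(440/400) + (0.036 − 0.011 + ½·0.41²)·0.5] / (σ√T) = (0.0953 + 0.0545) / 0.2899 = 0.5168 ⇒ 0.52
√T = √0.5 = 0.7071
φ(d₁) = φ(0.52) = 0.3485
exp(−qT) = exp(−0.011·0.5) = 0.9945
vega = S·exp(−qT)·φ(d₁)·√T = 440·0.9945·0.3485·0.7071 = 107.8304
(The put has the same vega.)

107.83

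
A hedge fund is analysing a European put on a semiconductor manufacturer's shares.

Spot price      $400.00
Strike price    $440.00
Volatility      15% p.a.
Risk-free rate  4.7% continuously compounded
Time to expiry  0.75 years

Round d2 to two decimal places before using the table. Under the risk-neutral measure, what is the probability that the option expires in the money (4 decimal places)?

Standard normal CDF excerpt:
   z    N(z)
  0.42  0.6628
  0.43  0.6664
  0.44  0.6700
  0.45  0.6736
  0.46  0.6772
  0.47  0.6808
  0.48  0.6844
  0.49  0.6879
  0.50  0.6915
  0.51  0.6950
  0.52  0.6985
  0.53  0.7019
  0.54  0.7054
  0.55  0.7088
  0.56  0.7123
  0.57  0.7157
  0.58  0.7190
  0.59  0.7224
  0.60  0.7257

σ√T = 0.15 × 0.8660 = 0.1299
ln(S/K) + (r + σ²/2)T = ln(400/440) + (0.047 + 0.15²/2)·0.75 = -0.0953 + 0.0437 = -0.0516
d₁ = -0.0516 / 0.1299 = -0.3974 ⇒ -0.40
d₂ = d₁ − σ√T = -0.3974 − 0.1299 = -0.5273 ⇒ -0.53
Risk-neutral Pr[S_T < K] = N(−d₂) = N(0.53) = 0.7019

0.7019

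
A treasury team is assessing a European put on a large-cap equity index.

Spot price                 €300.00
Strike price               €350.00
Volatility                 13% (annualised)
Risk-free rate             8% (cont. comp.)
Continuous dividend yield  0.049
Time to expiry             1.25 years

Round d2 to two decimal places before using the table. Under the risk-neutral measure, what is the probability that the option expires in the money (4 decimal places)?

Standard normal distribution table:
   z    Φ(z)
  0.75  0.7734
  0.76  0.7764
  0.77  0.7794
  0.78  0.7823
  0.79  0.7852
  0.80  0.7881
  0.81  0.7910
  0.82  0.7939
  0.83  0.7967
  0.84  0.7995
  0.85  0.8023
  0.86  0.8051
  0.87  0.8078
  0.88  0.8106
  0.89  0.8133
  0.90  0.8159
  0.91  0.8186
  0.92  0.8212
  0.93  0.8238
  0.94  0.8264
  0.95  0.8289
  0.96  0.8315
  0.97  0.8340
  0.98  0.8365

0.8078

T = 1.25;  σ√T = 0.1453
d₁ = [ln(300/350) + (0.08 − 0.049 + ½·0.13²)·1.25] / (σ√T) = (-0.1542 + 0.0493) / 0.1453 = -0.7213 which rounds to -0.72
d₂ = -0.7213 − 0.1453 = -0.8667 which rounds to -0.87
Pr(exercise) under Q = N(−d₂) = N(0.87) = 0.8078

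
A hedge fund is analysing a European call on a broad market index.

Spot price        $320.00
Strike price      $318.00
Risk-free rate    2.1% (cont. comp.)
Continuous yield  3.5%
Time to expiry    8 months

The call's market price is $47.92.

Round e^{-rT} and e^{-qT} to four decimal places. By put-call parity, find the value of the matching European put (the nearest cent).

$48.89

e^(−qT) = e^(−0.035·0.6667) = 0.9769;  e^(−rT) = e^(−0.021·0.6667) = 0.9861
Put-call parity: C − P = S·e^(−qT) − K·e^(−rT) = 320·0.9769 − 318·0.9861 = 312.6080 − 313.5798 = -0.9718
P = C − (C − P) = 47.92 − (-0.9718) = 48.8918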